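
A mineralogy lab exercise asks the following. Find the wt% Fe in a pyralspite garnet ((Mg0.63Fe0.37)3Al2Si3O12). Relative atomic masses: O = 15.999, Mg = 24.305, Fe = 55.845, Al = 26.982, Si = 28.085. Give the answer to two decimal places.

Formula mass = 1.89×24.305 + 1.11×55.845 + 2×26.982 + 3×28.085 + 12×15.999 = 438.131 g/mol, of which 61.988 g is Fe.
So Fe makes up 61.988/438.131 = 0.1415 of the mass, i.e. 14.15%.

14.15 mass %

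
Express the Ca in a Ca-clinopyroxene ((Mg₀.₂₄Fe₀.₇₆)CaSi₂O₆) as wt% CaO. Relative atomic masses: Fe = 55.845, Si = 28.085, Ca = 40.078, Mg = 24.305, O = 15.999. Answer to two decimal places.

23.32 wt%

M((Mg₀.₂₄Fe₀.₇₆)CaSi₂O₆) = 240.517 g/mol; M(CaO) = 56.077 g/mol.
Moles CaO per formula unit = 1 Ca ÷ 1 = 1.0000.
CaO fraction = (1.0000 × 56.077) / 240.517 = 56.077/240.517 = 0.2332.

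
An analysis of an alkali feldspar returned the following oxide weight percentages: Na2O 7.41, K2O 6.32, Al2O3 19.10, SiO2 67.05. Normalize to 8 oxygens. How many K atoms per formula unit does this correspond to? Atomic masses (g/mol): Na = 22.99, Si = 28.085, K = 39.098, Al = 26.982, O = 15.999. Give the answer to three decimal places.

Na2O: 7.41/61.979 = 0.11956 mol → 0.23912 mol Na, 0.11956 mol O.
K2O: 6.32/94.195 = 0.06709 mol → 0.13418 mol K, 0.06709 mol O.
Al2O3: 19.10/101.961 = 0.18733 mol → 0.37466 mol Al, 0.56199 mol O.
SiO2: 67.05/60.083 = 1.11596 mol → 1.11596 mol Si, 2.23192 mol O.
Total oxygen = 2.98056 mol. Normalization factor = 8/2.98056 = 2.68406.
K per 8 O = 0.13418 × 2.68406 = 0.360.

0.360 K apfu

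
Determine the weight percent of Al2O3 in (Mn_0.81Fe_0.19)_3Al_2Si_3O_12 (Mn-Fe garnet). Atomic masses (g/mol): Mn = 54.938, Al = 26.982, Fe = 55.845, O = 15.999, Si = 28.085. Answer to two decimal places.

20.58 wt%

Formula mass = 495.538 g/mol.
2 Al → 1.0000 mol Al2O3 per formula unit; M(Al2O3) = 101.961, so Al2O3 mass = 101.961 g.
101.961/495.538 × 100 = 20.58 wt%.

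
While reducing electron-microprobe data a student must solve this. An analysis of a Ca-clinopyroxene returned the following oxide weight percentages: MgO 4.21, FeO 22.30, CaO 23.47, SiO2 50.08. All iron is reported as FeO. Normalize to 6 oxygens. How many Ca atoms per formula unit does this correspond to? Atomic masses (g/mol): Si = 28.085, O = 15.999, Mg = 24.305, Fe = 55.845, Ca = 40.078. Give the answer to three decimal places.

MgO (M=40.304): mol = 0.10446; Mg = 0.10446, O = 0.10446.
FeO (M=71.844): mol = 0.31039; Fe = 0.31039, O = 0.31039.
CaO (M=56.077): mol = 0.41853; Ca = 0.41853, O = 0.41853.
SiO2 (M=60.083): mol = 0.83351; Si = 0.83351, O = 1.66702.
ΣO = 2.50040; factor = 6/ΣO = 2.39962.
Ca apfu = 0.41853 × 2.39962 = 1.004.

1.004 Ca apfu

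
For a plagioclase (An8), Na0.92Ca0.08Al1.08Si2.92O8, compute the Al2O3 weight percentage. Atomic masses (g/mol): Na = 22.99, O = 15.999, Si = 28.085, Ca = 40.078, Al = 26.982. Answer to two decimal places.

20.90 wt%

Formula mass = 263.498 g/mol.
1.08 Al → 0.5400 mol Al2O3 per formula unit; M(Al2O3) = 101.961, so Al2O3 mass = 55.059 g.
55.059/263.498 × 100 = 20.90 wt%.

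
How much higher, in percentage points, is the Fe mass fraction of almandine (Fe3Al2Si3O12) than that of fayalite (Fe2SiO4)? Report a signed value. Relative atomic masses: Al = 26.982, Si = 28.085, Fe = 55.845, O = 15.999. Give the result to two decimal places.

-21.15 percentage points

First mineral: 167.535 g Fe in 497.742 g formula = 33.66 wt% Fe.
Second mineral: 111.690 g Fe in 203.771 g formula = 54.81 wt% Fe.
33.66% − 54.81% gives a difference of -21.15 percentage points.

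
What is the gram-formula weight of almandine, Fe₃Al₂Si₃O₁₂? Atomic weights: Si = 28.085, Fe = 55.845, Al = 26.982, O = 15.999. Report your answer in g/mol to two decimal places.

The formula mass is the sum 3·55.845 + 2·26.982 + 3·28.085 + 12·15.999.

497.74 g/mol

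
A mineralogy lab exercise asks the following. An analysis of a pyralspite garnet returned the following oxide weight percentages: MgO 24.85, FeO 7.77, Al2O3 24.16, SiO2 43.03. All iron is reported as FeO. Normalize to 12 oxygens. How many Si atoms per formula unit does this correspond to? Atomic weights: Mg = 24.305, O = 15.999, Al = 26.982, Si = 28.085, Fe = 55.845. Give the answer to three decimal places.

2.997 Si apfu

MgO (M=40.304): mol = 0.61656; Mg = 0.61656, O = 0.61656.
FeO (M=71.844): mol = 0.10815; Fe = 0.10815, O = 0.10815.
Al2O3 (M=101.961): mol = 0.23695; Al = 0.47390, O = 0.71085.
SiO2 (M=60.083): mol = 0.71618; Si = 0.71618, O = 1.43236.
ΣO = 2.86792; factor = 12/ΣO = 4.18422.
Si apfu = 0.71618 × 4.18422 = 2.997.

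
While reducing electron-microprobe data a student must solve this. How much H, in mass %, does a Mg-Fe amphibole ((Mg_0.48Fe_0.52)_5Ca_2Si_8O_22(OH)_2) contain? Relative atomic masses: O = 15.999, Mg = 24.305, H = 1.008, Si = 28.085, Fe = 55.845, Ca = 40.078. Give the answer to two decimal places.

0.23 mass %

Molar mass of (Mg_0.48Fe_0.52)_5Ca_2Si_8O_22(OH)_2: 2.40·24.305 + 2.60·55.845 + 2·40.078 + 8·28.085 + 24·15.999 + 2·1.008 = 894.357 g/mol.
Mass of H per formula unit: 2 × 1.008 = 2.016 g.
Weight fraction H = 2.016 / 894.357 = 0.0023.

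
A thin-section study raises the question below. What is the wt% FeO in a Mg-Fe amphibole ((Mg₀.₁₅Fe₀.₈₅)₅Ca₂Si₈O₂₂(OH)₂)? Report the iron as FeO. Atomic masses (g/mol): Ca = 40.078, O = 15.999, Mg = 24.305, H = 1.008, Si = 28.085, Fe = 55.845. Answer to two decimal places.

Molar mass of (Mg₀.₁₅Fe₀.₈₅)₅Ca₂Si₈O₂₂(OH)₂ = 0.75·24.305 + 4.25·55.845 + 2·40.078 + 8·28.085 + 24·15.999 + 2·1.008 = 946.398 g/mol.
Each formula unit contains 4.25 Fe, equivalent to 4.25/1 = 4.2500 mol FeO.
M(FeO) = 1×55.845 + 1×15.999 = 71.844 g/mol.
Mass of FeO per formula unit = 4.2500 × 71.844 = 305.337 g.
FeO wt% = 305.337 / 946.398 × 100 = 32.26%.

32.26 wt%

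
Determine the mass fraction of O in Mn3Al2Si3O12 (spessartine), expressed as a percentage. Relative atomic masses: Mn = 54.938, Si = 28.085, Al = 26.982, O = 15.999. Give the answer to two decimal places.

Formula mass = 3×54.938 + 2×26.982 + 3×28.085 + 12×15.999 = 495.021 g/mol, of which 191.988 g is O.
So O makes up 191.988/495.021 = 0.3878 of the mass, i.e. 38.78%.

38.78 mass %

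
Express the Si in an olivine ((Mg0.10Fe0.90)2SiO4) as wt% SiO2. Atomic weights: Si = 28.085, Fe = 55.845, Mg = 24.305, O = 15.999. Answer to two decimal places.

30.43 wt%

M((Mg0.10Fe0.90)2SiO4) = 197.463 g/mol; M(SiO2) = 60.083 g/mol.
Moles SiO2 per formula unit = 1 Si ÷ 1 = 1.0000.
SiO2 fraction = (1.0000 × 60.083) / 197.463 = 60.083/197.463 = 0.3043.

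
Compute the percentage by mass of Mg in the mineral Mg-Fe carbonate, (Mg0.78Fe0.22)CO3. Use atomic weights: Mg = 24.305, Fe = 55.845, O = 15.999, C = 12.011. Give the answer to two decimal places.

Formula mass = 0.78·24.305 + 0.22·55.845 + 1·12.011 + 3·15.999 = 91.252 g/mol, of which 18.958 g is Mg.
So Mg makes up 18.958/91.252 = 0.2078 of the mass, i.e. 20.78%.

20.78 mass %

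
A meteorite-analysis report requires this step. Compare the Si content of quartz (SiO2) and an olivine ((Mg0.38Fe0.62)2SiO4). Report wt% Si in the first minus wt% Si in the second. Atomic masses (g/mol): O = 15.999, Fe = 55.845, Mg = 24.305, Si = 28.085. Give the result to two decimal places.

31.12 percentage points

M(SiO2) = 60.083 g/mol, so wt% Si = 28.085/60.083 × 100 = 46.74%.
M((Mg0.38Fe0.62)2SiO4) = 179.801 g/mol, so wt% Si = 28.085/179.801 × 100 = 15.62%.
46.74 − 15.62 = 31.12 pp.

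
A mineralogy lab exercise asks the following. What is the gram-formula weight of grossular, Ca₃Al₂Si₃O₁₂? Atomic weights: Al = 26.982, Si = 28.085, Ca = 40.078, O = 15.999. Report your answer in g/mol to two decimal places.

450.44 g/mol

M = 3×40.078 + 2×26.982 + 3×28.085 + 12×15.999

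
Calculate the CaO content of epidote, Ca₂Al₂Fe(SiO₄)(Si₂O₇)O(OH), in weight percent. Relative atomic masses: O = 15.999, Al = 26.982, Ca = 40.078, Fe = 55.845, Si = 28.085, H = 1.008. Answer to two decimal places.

23.21 wt%

Molar mass of Ca₂Al₂Fe(SiO₄)(Si₂O₇)O(OH) = 2·40.078 + 2·26.982 + 1·55.845 + 3·28.085 + 13·15.999 + 1·1.008 = 483.215 g/mol.
Each formula unit contains 2 Ca, equivalent to 2/1 = 2.0000 mol CaO.
M(CaO) = 1×40.078 + 1×15.999 = 56.077 g/mol.
Mass of CaO per formula unit = 2.0000 × 56.077 = 112.154 g.
CaO wt% = 112.154 / 483.215 × 100 = 23.21%.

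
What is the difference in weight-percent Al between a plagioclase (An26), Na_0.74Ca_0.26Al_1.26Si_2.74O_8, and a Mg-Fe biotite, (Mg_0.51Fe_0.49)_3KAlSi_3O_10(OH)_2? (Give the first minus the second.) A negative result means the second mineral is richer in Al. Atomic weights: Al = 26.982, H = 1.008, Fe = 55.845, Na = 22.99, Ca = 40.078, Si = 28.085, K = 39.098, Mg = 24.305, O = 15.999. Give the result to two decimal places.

6.94 percentage points

First mineral: 33.997 g Al in 266.375 g formula = 12.76 wt% Al.
Second mineral: 26.982 g Al in 463.618 g formula = 5.82 wt% Al.
12.76% − 5.82% gives a difference of 6.94 percentage points.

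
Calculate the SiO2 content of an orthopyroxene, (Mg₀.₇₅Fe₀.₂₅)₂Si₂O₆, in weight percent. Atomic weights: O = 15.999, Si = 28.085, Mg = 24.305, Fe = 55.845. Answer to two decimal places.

Formula mass = 216.544 g/mol.
2 Si → 2.0000 mol SiO2 per formula unit; M(SiO2) = 60.083, so SiO2 mass = 120.166 g.
120.166/216.544 × 100 = 55.49 wt%.

55.49 wt%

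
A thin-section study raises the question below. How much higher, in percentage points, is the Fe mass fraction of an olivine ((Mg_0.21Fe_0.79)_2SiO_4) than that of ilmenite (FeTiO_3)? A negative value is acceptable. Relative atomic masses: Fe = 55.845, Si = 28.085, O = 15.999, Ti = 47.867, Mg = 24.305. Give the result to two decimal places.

M((Mg_0.21Fe_0.79)_2SiO_4) = 190.524 g/mol, so wt% Fe = 88.235/190.524 × 100 = 46.31%.
M(FeTiO_3) = 151.709 g/mol, so wt% Fe = 55.845/151.709 × 100 = 36.81%.
46.31 − 36.81 = 9.50 pp.

9.50 percentage points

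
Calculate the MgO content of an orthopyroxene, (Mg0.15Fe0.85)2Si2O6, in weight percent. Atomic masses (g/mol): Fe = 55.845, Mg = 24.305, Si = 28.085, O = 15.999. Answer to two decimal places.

4.75 wt%

M((Mg0.15Fe0.85)2Si2O6) = 254.392 g/mol; M(MgO) = 40.304 g/mol.
Moles MgO per formula unit = 0.30 Mg ÷ 1 = 0.3000.
MgO fraction = (0.3000 × 40.304) / 254.392 = 12.091/254.392 = 0.0475.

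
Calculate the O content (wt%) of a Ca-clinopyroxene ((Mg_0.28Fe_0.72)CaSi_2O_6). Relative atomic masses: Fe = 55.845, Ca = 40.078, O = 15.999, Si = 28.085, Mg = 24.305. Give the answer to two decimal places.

40.12 wt%

Molar mass of (Mg_0.28Fe_0.72)CaSi_2O_6: 0.28×24.305 + 0.72×55.845 + 1×40.078 + 2×28.085 + 6×15.999 = 239.256 g/mol.
Mass of O per formula unit: 6 × 15.999 = 95.994 g.
Weight fraction O = 95.994 / 239.256 = 0.4012.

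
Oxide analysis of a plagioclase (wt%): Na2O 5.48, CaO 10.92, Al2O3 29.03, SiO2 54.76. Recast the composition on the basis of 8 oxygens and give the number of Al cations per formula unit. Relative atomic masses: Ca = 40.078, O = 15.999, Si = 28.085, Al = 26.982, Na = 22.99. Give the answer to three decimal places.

Na2O: 5.48/61.979 = 0.08842 mol → 0.17684 mol Na, 0.08842 mol O.
CaO: 10.92/56.077 = 0.19473 mol → 0.19473 mol Ca, 0.19473 mol O.
Al2O3: 29.03/101.961 = 0.28472 mol → 0.56944 mol Al, 0.85416 mol O.
SiO2: 54.76/60.083 = 0.91141 mol → 0.91141 mol Si, 1.82282 mol O.
Total oxygen = 2.96013 mol. Normalization factor = 8/2.96013 = 2.70258.
Al per 8 O = 0.56944 × 2.70258 = 1.539.

1.539 Al apfu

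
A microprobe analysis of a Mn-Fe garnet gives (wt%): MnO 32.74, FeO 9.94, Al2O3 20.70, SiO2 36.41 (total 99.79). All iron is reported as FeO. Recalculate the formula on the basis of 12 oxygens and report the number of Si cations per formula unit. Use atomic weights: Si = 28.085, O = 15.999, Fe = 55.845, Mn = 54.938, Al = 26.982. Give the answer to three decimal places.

MnO: 32.74/70.937 = 0.46154 mol → 0.46154 mol Mn, 0.46154 mol O.
FeO: 9.94/71.844 = 0.13836 mol → 0.13836 mol Fe, 0.13836 mol O.
Al2O3: 20.70/101.961 = 0.20302 mol → 0.40604 mol Al, 0.60906 mol O.
SiO2: 36.41/60.083 = 0.60600 mol → 0.60600 mol Si, 1.21200 mol O.
Total oxygen = 2.42096 mol. Normalization factor = 12/2.42096 = 4.95671.
Si per 12 O = 0.60600 × 4.95671 = 3.004.

3.004 Si apfu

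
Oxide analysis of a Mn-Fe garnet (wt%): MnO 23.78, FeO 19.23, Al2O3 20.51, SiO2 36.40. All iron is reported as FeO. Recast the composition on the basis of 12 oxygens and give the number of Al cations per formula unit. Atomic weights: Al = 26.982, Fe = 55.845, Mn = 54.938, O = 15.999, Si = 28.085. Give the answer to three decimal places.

1.997 Al apfu

23.78 wt% MnO ÷ 70.937 g/mol = 0.33523 mol, giving 0.33523 Mn and 0.33523 O.
19.23 wt% FeO ÷ 71.844 g/mol = 0.26766 mol, giving 0.26766 Fe and 0.26766 O.
20.51 wt% Al2O3 ÷ 101.961 g/mol = 0.20116 mol, giving 0.40232 Al and 0.60348 O.
36.40 wt% SiO2 ÷ 60.083 g/mol = 0.60583 mol, giving 0.60583 Si and 1.21166 O.
Oxygen sums to 2.41803; scaling by 12/2.41803 = 4.96272 puts the formula on 12 O.
Al: 0.40232 × 4.96272 = 1.997 atoms per formula unit.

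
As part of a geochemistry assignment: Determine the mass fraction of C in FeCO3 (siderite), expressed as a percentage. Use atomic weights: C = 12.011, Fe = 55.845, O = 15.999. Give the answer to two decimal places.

M(FeCO3) = 115.853 g/mol.
C contributes 1 × 12.011 = 12.011 g per mole.
12.011/115.853 = 0.1037 → 10.37%.

10.37 weight percent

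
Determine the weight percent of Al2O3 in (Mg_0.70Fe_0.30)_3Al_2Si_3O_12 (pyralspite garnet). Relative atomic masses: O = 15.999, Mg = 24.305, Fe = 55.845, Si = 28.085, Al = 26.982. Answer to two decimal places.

23.63 wt%

M((Mg_0.70Fe_0.30)_3Al_2Si_3O_12) = 431.508 g/mol; M(Al2O3) = 101.961 g/mol.
Moles Al2O3 per formula unit = 2 Al ÷ 2 = 1.0000.
Al2O3 fraction = (1.0000 × 101.961) / 431.508 = 101.961/431.508 = 0.2363.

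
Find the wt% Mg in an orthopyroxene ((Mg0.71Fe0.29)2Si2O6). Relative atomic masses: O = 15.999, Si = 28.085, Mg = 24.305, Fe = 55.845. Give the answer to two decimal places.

15.75 wt%

Formula mass = 1.42×24.305 + 0.58×55.845 + 2×28.085 + 6×15.999 = 219.067 g/mol, of which 34.513 g is Mg.
So Mg makes up 34.513/219.067 = 0.1575 of the mass, i.e. 15.75%.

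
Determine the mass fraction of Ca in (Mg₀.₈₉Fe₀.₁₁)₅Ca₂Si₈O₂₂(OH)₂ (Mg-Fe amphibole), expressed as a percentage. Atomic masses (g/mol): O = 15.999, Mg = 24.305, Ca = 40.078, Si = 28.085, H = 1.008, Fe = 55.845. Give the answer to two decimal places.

Molar mass of (Mg₀.₈₉Fe₀.₁₁)₅Ca₂Si₈O₂₂(OH)₂: 4.45×24.305 + 0.55×55.845 + 2×40.078 + 8×28.085 + 24×15.999 + 2×1.008 = 829.700 g/mol.
Mass of Ca per formula unit: 2 × 40.078 = 80.156 g.
Weight fraction Ca = 80.156 / 829.700 = 0.0966.

9.66 weight percent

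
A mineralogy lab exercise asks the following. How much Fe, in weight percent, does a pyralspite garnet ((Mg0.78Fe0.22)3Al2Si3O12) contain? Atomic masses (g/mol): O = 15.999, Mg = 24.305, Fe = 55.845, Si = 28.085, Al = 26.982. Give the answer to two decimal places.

M((Mg0.78Fe0.22)3Al2Si3O12) = 423.938 g/mol.
Fe contributes 0.66 × 55.845 = 36.858 g per mole.
36.858/423.938 = 0.0869 → 8.69%.

8.69 weight percent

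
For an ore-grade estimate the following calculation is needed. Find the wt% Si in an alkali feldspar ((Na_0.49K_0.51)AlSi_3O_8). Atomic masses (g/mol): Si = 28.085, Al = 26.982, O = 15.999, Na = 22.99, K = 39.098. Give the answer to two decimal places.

Molar mass of (Na_0.49K_0.51)AlSi_3O_8: 0.49*22.99 + 0.51*39.098 + 1*26.982 + 3*28.085 + 8*15.999 = 270.434 g/mol.
Mass of Si per formula unit: 3 × 28.085 = 84.255 g.
Weight fraction Si = 84.255 / 270.434 = 0.3116.

31.16 weight percent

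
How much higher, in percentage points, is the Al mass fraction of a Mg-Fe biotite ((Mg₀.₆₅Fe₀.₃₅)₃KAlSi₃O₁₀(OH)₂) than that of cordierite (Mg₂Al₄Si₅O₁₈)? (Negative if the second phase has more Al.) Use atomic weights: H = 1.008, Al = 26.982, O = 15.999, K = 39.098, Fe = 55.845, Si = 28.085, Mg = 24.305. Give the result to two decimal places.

-12.46 percentage points

Al in (Mg₀.₆₅Fe₀.₃₅)₃KAlSi₃O₁₀(OH)₂: molar mass 450.371 g/mol; 1×26.982 = 26.982 g → 5.99 wt%.
Al in Mg₂Al₄Si₅O₁₈: molar mass 584.945 g/mol; 4×26.982 = 107.928 g → 18.45 wt%.
Difference = 5.99 − 18.45 = -12.46 percentage points.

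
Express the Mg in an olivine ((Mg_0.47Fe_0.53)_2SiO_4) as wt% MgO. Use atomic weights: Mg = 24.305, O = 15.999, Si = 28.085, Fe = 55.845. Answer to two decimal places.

21.76 wt%

M((Mg_0.47Fe_0.53)_2SiO_4) = 174.123 g/mol; M(MgO) = 40.304 g/mol.
Moles MgO per formula unit = 0.94 Mg ÷ 1 = 0.9400.
MgO fraction = (0.9400 × 40.304) / 174.123 = 37.886/174.123 = 0.2176.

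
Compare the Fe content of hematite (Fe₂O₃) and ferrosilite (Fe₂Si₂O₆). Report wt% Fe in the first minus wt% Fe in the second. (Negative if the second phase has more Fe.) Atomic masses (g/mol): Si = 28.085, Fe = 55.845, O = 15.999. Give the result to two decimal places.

M(Fe₂O₃) = 159.687 g/mol, so wt% Fe = 111.690/159.687 × 100 = 69.94%.
M(Fe₂Si₂O₆) = 263.854 g/mol, so wt% Fe = 111.690/263.854 × 100 = 42.33%.
69.94 − 42.33 = 27.61 pp.

27.61 percentage points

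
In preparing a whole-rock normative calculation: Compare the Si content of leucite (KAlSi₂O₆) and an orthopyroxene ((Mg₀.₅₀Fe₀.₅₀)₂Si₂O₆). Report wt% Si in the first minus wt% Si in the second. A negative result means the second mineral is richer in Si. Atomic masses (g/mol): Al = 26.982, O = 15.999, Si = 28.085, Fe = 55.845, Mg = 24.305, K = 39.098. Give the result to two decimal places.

1.56 percentage points

First mineral: 56.170 g Si in 218.244 g formula = 25.74 wt% Si.
Second mineral: 56.170 g Si in 232.314 g formula = 24.18 wt% Si.
25.74% − 24.18% gives a difference of 1.56 percentage points.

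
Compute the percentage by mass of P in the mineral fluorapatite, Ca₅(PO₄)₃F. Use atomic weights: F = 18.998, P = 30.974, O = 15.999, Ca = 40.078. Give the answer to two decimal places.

Formula mass = 5×40.078 + 3×30.974 + 12×15.999 + 1×18.998 = 504.298 g/mol, of which 92.922 g is P.
So P makes up 92.922/504.298 = 0.1843 of the mass, i.e. 18.43%.

18.43 mass %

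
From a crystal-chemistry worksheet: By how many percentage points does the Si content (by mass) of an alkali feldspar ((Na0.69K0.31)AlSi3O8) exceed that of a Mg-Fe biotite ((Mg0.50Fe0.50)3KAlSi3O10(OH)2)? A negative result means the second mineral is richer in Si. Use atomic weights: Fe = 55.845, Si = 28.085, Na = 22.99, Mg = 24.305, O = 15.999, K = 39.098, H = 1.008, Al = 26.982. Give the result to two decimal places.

M((Na0.69K0.31)AlSi3O8) = 267.212 g/mol, so wt% Si = 84.255/267.212 × 100 = 31.53%.
M((Mg0.50Fe0.50)3KAlSi3O10(OH)2) = 464.564 g/mol, so wt% Si = 84.255/464.564 × 100 = 18.14%.
31.53 − 18.14 = 13.39 pp.

13.39 percentage points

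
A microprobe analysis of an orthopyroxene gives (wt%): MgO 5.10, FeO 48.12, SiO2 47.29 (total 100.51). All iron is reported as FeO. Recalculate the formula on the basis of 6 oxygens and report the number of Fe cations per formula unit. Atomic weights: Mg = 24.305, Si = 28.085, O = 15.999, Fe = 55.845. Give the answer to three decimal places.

5.10 wt% MgO ÷ 40.304 g/mol = 0.12654 mol, giving 0.12654 Mg and 0.12654 O.
48.12 wt% FeO ÷ 71.844 g/mol = 0.66978 mol, giving 0.66978 Fe and 0.66978 O.
47.29 wt% SiO2 ÷ 60.083 g/mol = 0.78708 mol, giving 0.78708 Si and 1.57416 O.
Oxygen sums to 2.37048; scaling by 6/2.37048 = 2.53113 puts the formula on 6 O.
Fe: 0.66978 × 2.53113 = 1.695 atoms per formula unit.

1.695 Fe apfu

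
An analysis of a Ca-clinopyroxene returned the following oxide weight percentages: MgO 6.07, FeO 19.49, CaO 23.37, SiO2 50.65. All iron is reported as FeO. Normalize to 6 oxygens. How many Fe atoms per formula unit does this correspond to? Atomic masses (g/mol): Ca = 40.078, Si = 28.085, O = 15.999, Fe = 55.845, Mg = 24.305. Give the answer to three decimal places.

MgO: 6.07/40.304 = 0.15061 mol → 0.15061 mol Mg, 0.15061 mol O.
FeO: 19.49/71.844 = 0.27128 mol → 0.27128 mol Fe, 0.27128 mol O.
CaO: 23.37/56.077 = 0.41675 mol → 0.41675 mol Ca, 0.41675 mol O.
SiO2: 50.65/60.083 = 0.84300 mol → 0.84300 mol Si, 1.68600 mol O.
Total oxygen = 2.52464 mol. Normalization factor = 6/2.52464 = 2.37658.
Fe per 6 O = 0.27128 × 2.37658 = 0.645.

0.645 Fe apfu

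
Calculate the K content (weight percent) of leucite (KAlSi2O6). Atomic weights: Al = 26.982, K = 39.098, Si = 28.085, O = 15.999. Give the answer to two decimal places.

Formula mass = 1*39.098 + 1*26.982 + 2*28.085 + 6*15.999 = 218.244 g/mol, of which 39.098 g is K.
So K makes up 39.098/218.244 = 0.1791 of the mass, i.e. 17.91%.

17.91 weight percent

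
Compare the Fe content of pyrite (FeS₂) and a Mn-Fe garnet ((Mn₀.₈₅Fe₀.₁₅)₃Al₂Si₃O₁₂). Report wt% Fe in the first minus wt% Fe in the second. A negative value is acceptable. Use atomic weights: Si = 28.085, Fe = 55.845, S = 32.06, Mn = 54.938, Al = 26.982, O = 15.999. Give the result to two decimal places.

M(FeS₂) = 119.965 g/mol, so wt% Fe = 55.845/119.965 × 100 = 46.55%.
M((Mn₀.₈₅Fe₀.₁₅)₃Al₂Si₃O₁₂) = 495.429 g/mol, so wt% Fe = 25.130/495.429 × 100 = 5.07%.
46.55 − 5.07 = 41.48 pp.

41.48 percentage points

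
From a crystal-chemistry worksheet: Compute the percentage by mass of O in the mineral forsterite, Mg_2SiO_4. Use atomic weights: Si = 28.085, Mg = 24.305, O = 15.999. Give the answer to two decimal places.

45.49 mass %

Formula mass = 2·24.305 + 1·28.085 + 4·15.999 = 140.691 g/mol, of which 63.996 g is O.
So O makes up 63.996/140.691 = 0.4549 of the mass, i.e. 45.49%.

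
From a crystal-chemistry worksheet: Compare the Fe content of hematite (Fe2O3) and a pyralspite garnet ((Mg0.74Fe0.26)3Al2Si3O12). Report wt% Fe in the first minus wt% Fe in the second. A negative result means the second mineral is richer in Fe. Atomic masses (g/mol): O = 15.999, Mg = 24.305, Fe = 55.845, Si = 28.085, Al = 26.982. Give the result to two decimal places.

59.76 percentage points

First mineral: 111.690 g Fe in 159.687 g formula = 69.94 wt% Fe.
Second mineral: 43.559 g Fe in 427.723 g formula = 10.18 wt% Fe.
69.94% − 10.18% gives a difference of 59.76 percentage points.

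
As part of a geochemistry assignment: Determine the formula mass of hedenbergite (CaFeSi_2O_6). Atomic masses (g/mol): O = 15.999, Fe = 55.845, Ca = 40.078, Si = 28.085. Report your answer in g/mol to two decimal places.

248.09 g/mol

M = 1·40.078 + 1·55.845 + 2·28.085 + 6·15.999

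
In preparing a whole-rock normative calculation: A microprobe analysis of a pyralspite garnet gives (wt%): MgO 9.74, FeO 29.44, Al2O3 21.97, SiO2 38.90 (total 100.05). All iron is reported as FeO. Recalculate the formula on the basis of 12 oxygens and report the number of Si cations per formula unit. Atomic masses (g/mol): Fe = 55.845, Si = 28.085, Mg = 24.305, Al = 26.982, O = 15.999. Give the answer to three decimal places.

2.997 Si apfu

MgO (M=40.304): mol = 0.24166; Mg = 0.24166, O = 0.24166.
FeO (M=71.844): mol = 0.40978; Fe = 0.40978, O = 0.40978.
Al2O3 (M=101.961): mol = 0.21547; Al = 0.43094, O = 0.64641.
SiO2 (M=60.083): mol = 0.64744; Si = 0.64744, O = 1.29488.
ΣO = 2.59273; factor = 12/ΣO = 4.62833.
Si apfu = 0.64744 × 4.62833 = 2.997.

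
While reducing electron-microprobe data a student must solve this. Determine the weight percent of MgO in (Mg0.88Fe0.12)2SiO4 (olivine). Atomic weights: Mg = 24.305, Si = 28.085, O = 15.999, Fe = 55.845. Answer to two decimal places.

M((Mg0.88Fe0.12)2SiO4) = 148.261 g/mol; M(MgO) = 40.304 g/mol.
Moles MgO per formula unit = 1.76 Mg ÷ 1 = 1.7600.
MgO fraction = (1.7600 × 40.304) / 148.261 = 70.935/148.261 = 0.4784.

47.84 wt%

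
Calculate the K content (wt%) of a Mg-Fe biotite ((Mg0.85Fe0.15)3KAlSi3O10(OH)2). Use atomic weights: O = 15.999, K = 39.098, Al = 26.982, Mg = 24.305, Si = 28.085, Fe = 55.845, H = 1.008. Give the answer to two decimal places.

M((Mg0.85Fe0.15)3KAlSi3O10(OH)2) = 431.447 g/mol.
K contributes 1 × 39.098 = 39.098 g per mole.
39.098/431.447 = 0.0906 → 9.06%.

9.06 wt%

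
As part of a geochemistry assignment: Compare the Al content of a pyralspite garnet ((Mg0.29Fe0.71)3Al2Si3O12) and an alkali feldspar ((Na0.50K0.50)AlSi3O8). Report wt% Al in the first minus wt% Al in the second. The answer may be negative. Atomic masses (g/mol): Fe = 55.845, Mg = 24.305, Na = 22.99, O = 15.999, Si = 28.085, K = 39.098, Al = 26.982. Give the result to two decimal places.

Al in (Mg0.29Fe0.71)3Al2Si3O12: molar mass 470.302 g/mol; 2×26.982 = 53.964 g → 11.47 wt%.
Al in (Na0.50K0.50)AlSi3O8: molar mass 270.273 g/mol; 1×26.982 = 26.982 g → 9.98 wt%.
Difference = 11.47 − 9.98 = 1.49 percentage points.

1.49 percentage points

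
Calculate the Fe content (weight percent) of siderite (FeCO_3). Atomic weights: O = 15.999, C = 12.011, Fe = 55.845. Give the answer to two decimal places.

Formula mass = 1*55.845 + 1*12.011 + 3*15.999 = 115.853 g/mol, of which 55.845 g is Fe.
So Fe makes up 55.845/115.853 = 0.4820 of the mass, i.e. 48.20%.

48.20 weight percent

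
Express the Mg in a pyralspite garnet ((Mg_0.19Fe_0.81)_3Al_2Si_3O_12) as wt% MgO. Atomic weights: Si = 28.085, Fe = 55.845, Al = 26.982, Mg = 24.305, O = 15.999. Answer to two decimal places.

4.79 wt%

M((Mg_0.19Fe_0.81)_3Al_2Si_3O_12) = 479.764 g/mol; M(MgO) = 40.304 g/mol.
Moles MgO per formula unit = 0.57 Mg ÷ 1 = 0.5700.
MgO fraction = (0.5700 × 40.304) / 479.764 = 22.973/479.764 = 0.0479.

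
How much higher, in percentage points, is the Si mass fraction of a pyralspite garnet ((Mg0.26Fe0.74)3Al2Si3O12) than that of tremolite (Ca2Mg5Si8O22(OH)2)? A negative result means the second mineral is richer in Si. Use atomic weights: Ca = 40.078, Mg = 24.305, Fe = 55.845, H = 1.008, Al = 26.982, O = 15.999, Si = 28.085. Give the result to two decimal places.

-9.85 percentage points

First mineral: 84.255 g Si in 473.141 g formula = 17.81 wt% Si.
Second mineral: 224.680 g Si in 812.353 g formula = 27.66 wt% Si.
17.81% − 27.66% gives a difference of -9.85 percentage points.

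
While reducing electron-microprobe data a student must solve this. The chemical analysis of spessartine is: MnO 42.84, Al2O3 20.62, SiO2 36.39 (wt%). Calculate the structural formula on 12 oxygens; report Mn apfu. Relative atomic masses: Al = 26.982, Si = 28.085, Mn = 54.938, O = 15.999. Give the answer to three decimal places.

2.992 Mn apfu

MnO: 42.84/70.937 = 0.60392 mol → 0.60392 mol Mn, 0.60392 mol O.
Al2O3: 20.62/101.961 = 0.20223 mol → 0.40446 mol Al, 0.60669 mol O.
SiO2: 36.39/60.083 = 0.60566 mol → 0.60566 mol Si, 1.21132 mol O.
Total oxygen = 2.42193 mol. Normalization factor = 12/2.42193 = 4.95473.
Mn per 12 O = 0.60392 × 4.95473 = 2.992.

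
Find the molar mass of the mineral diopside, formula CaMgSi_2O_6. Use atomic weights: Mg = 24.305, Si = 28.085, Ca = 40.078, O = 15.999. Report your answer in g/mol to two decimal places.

216.55 g/mol

Ca: 1 × 40.078 = 40.0780
Mg: 1 × 24.305 = 24.3050
Si: 2 × 28.085 = 56.1700
O: 6 × 15.999 = 95.9940
Summing the contributions gives the formula mass.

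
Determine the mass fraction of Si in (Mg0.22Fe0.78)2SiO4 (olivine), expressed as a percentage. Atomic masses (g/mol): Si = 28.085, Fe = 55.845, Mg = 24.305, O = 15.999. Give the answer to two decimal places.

14.79 weight percent

M((Mg0.22Fe0.78)2SiO4) = 189.893 g/mol.
Si contributes 1 × 28.085 = 28.085 g per mole.
28.085/189.893 = 0.1479 → 14.79%.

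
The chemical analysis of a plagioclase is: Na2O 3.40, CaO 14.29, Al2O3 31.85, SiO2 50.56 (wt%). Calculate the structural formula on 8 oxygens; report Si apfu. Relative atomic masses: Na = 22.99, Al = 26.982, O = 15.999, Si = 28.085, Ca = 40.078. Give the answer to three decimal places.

2.298 Si apfu

Na2O: 3.40/61.979 = 0.05486 mol → 0.10972 mol Na, 0.05486 mol O.
CaO: 14.29/56.077 = 0.25483 mol → 0.25483 mol Ca, 0.25483 mol O.
Al2O3: 31.85/101.961 = 0.31237 mol → 0.62474 mol Al, 0.93711 mol O.
SiO2: 50.56/60.083 = 0.84150 mol → 0.84150 mol Si, 1.68300 mol O.
Total oxygen = 2.92980 mol. Normalization factor = 8/2.92980 = 2.73056.
Si per 8 O = 0.84150 × 2.73056 = 2.298.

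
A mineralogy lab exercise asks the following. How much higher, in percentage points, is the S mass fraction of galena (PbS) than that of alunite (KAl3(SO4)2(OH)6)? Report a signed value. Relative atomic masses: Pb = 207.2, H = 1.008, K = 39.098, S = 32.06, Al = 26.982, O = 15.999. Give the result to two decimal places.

M(PbS) = 239.260 g/mol, so wt% S = 32.060/239.260 × 100 = 13.40%.
M(KAl3(SO4)2(OH)6) = 414.198 g/mol, so wt% S = 64.120/414.198 × 100 = 15.48%.
13.40 − 15.48 = -2.08 pp.

-2.08 percentage points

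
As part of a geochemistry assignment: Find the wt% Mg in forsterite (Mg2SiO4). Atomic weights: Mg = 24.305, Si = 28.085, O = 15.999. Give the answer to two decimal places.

Formula mass = 2×24.305 + 1×28.085 + 4×15.999 = 140.691 g/mol, of which 48.610 g is Mg.
So Mg makes up 48.610/140.691 = 0.3455 of the mass, i.e. 34.55%.

34.55 mass %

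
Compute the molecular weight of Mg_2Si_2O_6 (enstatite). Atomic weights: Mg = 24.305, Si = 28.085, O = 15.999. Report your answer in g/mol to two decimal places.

Mg: 2 × 24.305 = 48.6100
Si: 2 × 28.085 = 56.1700
O: 6 × 15.999 = 95.9940
Summing the contributions gives the formula mass.

200.77 g/mol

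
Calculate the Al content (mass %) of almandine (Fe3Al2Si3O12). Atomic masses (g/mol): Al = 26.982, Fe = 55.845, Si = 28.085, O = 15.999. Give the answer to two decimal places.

Molar mass of Fe3Al2Si3O12: 3*55.845 + 2*26.982 + 3*28.085 + 12*15.999 = 497.742 g/mol.
Mass of Al per formula unit: 2 × 26.982 = 53.964 g.
Weight fraction Al = 53.964 / 497.742 = 0.1084.

10.84 mass %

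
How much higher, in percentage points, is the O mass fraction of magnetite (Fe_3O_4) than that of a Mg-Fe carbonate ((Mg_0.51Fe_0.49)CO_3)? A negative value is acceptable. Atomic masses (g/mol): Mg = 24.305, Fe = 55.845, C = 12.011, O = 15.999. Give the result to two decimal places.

M(Fe_3O_4) = 231.531 g/mol, so wt% O = 63.996/231.531 × 100 = 27.64%.
M((Mg_0.51Fe_0.49)CO_3) = 99.768 g/mol, so wt% O = 47.997/99.768 × 100 = 48.11%.
27.64 − 48.11 = -20.47 pp.

-20.47 percentage points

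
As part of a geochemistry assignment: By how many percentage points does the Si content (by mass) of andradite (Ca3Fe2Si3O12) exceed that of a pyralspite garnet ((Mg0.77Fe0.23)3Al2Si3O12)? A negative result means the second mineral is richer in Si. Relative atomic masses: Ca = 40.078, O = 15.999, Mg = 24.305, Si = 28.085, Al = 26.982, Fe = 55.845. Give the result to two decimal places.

-3.25 percentage points

Si in Ca3Fe2Si3O12: molar mass 508.167 g/mol; 3×28.085 = 84.255 g → 16.58 wt%.
Si in (Mg0.77Fe0.23)3Al2Si3O12: molar mass 424.885 g/mol; 3×28.085 = 84.255 g → 19.83 wt%.
Difference = 16.58 − 19.83 = -3.25 percentage points.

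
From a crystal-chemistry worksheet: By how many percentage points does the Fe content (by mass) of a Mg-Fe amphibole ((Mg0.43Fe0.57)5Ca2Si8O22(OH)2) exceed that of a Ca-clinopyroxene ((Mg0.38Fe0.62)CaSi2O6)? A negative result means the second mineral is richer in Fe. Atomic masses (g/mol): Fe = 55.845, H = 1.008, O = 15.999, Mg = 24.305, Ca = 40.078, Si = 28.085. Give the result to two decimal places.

2.98 percentage points

First mineral: 159.158 g Fe in 902.242 g formula = 17.64 wt% Fe.
Second mineral: 34.624 g Fe in 236.102 g formula = 14.66 wt% Fe.
17.64% − 14.66% gives a difference of 2.98 percentage points.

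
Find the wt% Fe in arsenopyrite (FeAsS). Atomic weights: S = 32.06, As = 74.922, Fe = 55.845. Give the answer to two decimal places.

M(FeAsS) = 162.827 g/mol.
Fe contributes 1 × 55.845 = 55.845 g per mole.
55.845/162.827 = 0.3430 → 34.30%.

34.30 weight percent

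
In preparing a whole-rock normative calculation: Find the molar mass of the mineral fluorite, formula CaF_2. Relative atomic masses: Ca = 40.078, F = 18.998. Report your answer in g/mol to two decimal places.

78.07 g/mol

Ca: 1 × 40.078 = 40.0780
F: 2 × 18.998 = 37.9960
Summing the contributions gives the formula mass.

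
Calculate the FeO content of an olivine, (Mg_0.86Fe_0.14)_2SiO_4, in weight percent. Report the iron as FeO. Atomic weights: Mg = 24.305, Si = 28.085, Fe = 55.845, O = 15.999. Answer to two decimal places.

13.45 wt%

Formula mass = 149.522 g/mol.
0.28 Fe → 0.2800 mol FeO per formula unit; M(FeO) = 71.844, so FeO mass = 20.116 g.
20.116/149.522 × 100 = 13.45 wt%.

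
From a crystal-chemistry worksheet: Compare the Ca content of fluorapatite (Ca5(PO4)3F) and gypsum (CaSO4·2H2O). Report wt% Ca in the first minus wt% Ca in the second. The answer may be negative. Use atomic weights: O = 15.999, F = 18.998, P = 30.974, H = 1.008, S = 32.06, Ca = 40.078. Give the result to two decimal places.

16.46 percentage points

First mineral: 200.390 g Ca in 504.298 g formula = 39.74 wt% Ca.
Second mineral: 40.078 g Ca in 172.164 g formula = 23.28 wt% Ca.
39.74% − 23.28% gives a difference of 16.46 percentage points.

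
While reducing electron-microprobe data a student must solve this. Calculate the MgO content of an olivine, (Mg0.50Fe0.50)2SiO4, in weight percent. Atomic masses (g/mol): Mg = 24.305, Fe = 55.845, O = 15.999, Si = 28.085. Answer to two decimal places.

Molar mass of (Mg0.50Fe0.50)2SiO4 = 1×24.305 + 1×55.845 + 1×28.085 + 4×15.999 = 172.231 g/mol.
Each formula unit contains 1 Mg, equivalent to 1/1 = 1.0000 mol MgO.
M(MgO) = 1×24.305 + 1×15.999 = 40.304 g/mol.
Mass of MgO per formula unit = 1.0000 × 40.304 = 40.304 g.
MgO wt% = 40.304 / 172.231 × 100 = 23.40%.

23.40 wt%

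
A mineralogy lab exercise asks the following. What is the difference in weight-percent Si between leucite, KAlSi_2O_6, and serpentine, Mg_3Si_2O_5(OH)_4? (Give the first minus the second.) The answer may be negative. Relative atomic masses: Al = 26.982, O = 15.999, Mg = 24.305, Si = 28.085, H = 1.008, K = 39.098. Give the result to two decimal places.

5.47 percentage points

First mineral: 56.170 g Si in 218.244 g formula = 25.74 wt% Si.
Second mineral: 56.170 g Si in 277.108 g formula = 20.27 wt% Si.
25.74% − 20.27% gives a difference of 5.47 percentage points.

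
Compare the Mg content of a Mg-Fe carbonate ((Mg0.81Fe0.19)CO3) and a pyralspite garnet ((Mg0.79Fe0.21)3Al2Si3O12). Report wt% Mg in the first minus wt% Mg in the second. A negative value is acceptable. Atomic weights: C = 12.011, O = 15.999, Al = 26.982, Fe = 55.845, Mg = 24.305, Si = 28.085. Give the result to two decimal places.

First mineral: 19.687 g Mg in 90.306 g formula = 21.80 wt% Mg.
Second mineral: 57.603 g Mg in 422.992 g formula = 13.62 wt% Mg.
21.80% − 13.62% gives a difference of 8.18 percentage points.

8.18 percentage points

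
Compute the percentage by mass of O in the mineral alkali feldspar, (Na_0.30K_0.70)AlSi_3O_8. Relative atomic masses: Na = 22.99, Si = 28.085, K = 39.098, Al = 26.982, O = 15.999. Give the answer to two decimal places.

46.80 wt%

Formula mass = 0.30*22.99 + 0.70*39.098 + 1*26.982 + 3*28.085 + 8*15.999 = 273.495 g/mol, of which 127.992 g is O.
So O makes up 127.992/273.495 = 0.4680 of the mass, i.e. 46.80%.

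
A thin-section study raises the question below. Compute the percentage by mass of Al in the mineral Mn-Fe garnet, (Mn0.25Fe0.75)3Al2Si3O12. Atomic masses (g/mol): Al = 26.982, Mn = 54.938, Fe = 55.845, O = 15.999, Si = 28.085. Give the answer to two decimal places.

10.86 mass %

Formula mass = 0.75*54.938 + 2.25*55.845 + 2*26.982 + 3*28.085 + 12*15.999 = 497.062 g/mol, of which 53.964 g is Al.
So Al makes up 53.964/497.062 = 0.1086 of the mass, i.e. 10.86%.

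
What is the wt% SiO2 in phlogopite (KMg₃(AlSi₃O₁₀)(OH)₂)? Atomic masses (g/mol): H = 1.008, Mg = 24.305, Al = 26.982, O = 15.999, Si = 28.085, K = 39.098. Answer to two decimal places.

43.20 wt%

Formula mass = 417.254 g/mol.
3 Si → 3.0000 mol SiO2 per formula unit; M(SiO2) = 60.083, so SiO2 mass = 180.249 g.
180.249/417.254 × 100 = 43.20 wt%.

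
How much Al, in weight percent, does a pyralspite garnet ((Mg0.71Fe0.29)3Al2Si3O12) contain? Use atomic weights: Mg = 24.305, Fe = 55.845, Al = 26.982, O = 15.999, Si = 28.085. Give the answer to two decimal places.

Formula mass = 2.13*24.305 + 0.87*55.845 + 2*26.982 + 3*28.085 + 12*15.999 = 430.562 g/mol, of which 53.964 g is Al.
So Al makes up 53.964/430.562 = 0.1253 of the mass, i.e. 12.53%.

12.53 weight percent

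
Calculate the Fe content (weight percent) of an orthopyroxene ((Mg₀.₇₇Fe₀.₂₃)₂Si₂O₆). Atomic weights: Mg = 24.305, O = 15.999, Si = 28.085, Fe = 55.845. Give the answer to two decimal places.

11.93 weight percent

M((Mg₀.₇₇Fe₀.₂₃)₂Si₂O₆) = 215.282 g/mol.
Fe contributes 0.46 × 55.845 = 25.689 g per mole.
25.689/215.282 = 0.1193 → 11.93%.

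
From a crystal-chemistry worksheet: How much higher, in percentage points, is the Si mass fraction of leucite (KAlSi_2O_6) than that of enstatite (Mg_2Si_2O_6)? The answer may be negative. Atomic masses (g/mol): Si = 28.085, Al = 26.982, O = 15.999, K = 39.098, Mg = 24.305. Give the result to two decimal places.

-2.24 percentage points

First mineral: 56.170 g Si in 218.244 g formula = 25.74 wt% Si.
Second mineral: 56.170 g Si in 200.774 g formula = 27.98 wt% Si.
25.74% − 27.98% gives a difference of -2.24 percentage points.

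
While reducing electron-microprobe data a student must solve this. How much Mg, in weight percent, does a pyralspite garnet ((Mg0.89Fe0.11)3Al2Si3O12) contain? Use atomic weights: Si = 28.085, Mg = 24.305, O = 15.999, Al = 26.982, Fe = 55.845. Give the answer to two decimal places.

M((Mg0.89Fe0.11)3Al2Si3O12) = 413.530 g/mol.
Mg contributes 2.67 × 24.305 = 64.894 g per mole.
64.894/413.530 = 0.1569 → 15.69%.

15.69 weight percent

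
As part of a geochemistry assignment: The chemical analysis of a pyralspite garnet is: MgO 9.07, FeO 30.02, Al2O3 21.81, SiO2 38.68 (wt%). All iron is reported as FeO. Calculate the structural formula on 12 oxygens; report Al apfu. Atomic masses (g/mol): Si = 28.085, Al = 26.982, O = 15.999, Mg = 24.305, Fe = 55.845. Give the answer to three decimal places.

MgO (M=40.304): mol = 0.22504; Mg = 0.22504, O = 0.22504.
FeO (M=71.844): mol = 0.41785; Fe = 0.41785, O = 0.41785.
Al2O3 (M=101.961): mol = 0.21391; Al = 0.42782, O = 0.64173.
SiO2 (M=60.083): mol = 0.64378; Si = 0.64378, O = 1.28756.
ΣO = 2.57218; factor = 12/ΣO = 4.66530.
Al apfu = 0.42782 × 4.66530 = 1.996.

1.996 Al apfu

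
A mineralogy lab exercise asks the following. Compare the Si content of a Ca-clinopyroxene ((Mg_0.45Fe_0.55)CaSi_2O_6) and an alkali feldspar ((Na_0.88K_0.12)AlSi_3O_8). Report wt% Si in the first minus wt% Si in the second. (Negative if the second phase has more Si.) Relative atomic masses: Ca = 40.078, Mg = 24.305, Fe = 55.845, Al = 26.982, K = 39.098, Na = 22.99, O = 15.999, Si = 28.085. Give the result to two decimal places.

-7.88 percentage points

M((Mg_0.45Fe_0.55)CaSi_2O_6) = 233.894 g/mol, so wt% Si = 56.170/233.894 × 100 = 24.02%.
M((Na_0.88K_0.12)AlSi_3O_8) = 264.152 g/mol, so wt% Si = 84.255/264.152 × 100 = 31.90%.
24.02 − 31.90 = -7.88 pp.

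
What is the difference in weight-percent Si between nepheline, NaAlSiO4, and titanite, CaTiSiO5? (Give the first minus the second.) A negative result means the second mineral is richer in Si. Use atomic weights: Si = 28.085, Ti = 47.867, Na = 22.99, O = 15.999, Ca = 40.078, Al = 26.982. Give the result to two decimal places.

M(NaAlSiO4) = 142.053 g/mol, so wt% Si = 28.085/142.053 × 100 = 19.77%.
M(CaTiSiO5) = 196.025 g/mol, so wt% Si = 28.085/196.025 × 100 = 14.33%.
19.77 − 14.33 = 5.44 pp.

5.44 percentage points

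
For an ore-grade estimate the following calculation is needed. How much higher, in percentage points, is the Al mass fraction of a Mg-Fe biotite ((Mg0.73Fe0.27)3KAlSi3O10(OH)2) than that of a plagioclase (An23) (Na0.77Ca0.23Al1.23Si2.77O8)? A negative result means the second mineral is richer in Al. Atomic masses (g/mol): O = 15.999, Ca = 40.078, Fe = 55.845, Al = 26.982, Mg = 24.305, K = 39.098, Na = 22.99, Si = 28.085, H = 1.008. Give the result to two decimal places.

Al in (Mg0.73Fe0.27)3KAlSi3O10(OH)2: molar mass 442.801 g/mol; 1×26.982 = 26.982 g → 6.09 wt%.
Al in Na0.77Ca0.23Al1.23Si2.77O8: molar mass 265.896 g/mol; 1.23×26.982 = 33.188 g → 12.48 wt%.
Difference = 6.09 − 12.48 = -6.39 percentage points.

-6.39 percentage points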